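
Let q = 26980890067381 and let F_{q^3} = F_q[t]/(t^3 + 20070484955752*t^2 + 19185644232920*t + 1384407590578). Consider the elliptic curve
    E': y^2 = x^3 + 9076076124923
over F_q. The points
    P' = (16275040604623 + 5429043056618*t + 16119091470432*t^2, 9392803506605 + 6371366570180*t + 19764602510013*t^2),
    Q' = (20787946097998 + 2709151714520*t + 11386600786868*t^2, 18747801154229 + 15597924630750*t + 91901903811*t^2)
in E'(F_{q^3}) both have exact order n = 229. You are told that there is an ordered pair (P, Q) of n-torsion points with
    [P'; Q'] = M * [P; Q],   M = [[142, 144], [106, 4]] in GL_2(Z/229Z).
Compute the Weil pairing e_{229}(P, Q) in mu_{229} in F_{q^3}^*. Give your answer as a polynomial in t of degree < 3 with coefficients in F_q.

16441312622346 + 21404508692046*t + 17222414332977*t^2

Under M = [[142,144],[106,4]] in GL_2(Z/229), e_{229}(P',Q') = e_{229}(P,Q)^(142*4-144*106 mod 229).
det M = 142*4 - 144*106 = -14696 = 189 (mod 229); 189^{-1} = 166 (mod 229).
Build f_{229,P'} and f_{229,Q'} via the 8-bit ladder of 229=11100101_2; evaluate at shifted divisors; quotient in F_{26980890067381^3}.
Result: e(P',Q') = 9007343889940 + 1108985616728*t + 9990466540791*t^2.
Hence e(P,Q) = 16441312622346 + 21404508692046*t + 17222414332977*t^2 in F_{26980890067381^3}^*.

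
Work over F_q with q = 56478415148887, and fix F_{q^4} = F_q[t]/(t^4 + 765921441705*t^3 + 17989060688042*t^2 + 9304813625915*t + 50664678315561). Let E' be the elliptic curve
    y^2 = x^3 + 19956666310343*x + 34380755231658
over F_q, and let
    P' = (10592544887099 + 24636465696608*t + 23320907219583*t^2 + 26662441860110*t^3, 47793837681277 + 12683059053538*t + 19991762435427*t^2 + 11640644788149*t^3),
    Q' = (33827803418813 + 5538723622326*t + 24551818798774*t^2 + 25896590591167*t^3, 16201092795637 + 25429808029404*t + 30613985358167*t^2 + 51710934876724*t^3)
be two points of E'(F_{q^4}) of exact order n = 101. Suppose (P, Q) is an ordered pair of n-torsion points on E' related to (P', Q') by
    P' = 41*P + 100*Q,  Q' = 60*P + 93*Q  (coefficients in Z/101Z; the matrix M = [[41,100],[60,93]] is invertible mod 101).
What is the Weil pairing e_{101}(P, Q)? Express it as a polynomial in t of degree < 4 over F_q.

52160594963699 + 51590083530917*t + 28008983793516*t^2 + 48870217871110*t^3

e_{101}(aP+bQ,cP+dQ) = e_{101}(P,Q)^(ad-bc); with (a,b,c,d)=(41,100,60,93) this gives the det-101 law.
det(M) mod 101 = 35; its inverse in (Z/101)^* is 26 (check: 35*26 mod 101 = 1).
Build f_{101,P'} and f_{101,Q'} via the 7-bit ladder of 101=1100101_2; evaluate at shifted divisors; quotient in F_{56478415148887^4}.
Miller gives e_{101}(P',Q') = 2482783276442 + 53710192879835*t + 4271195118605*t^2 + 3003065758251*t^3 in F_{56478415148887^4}.
Hence e(P,Q) = 52160594963699 + 51590083530917*t + 28008983793516*t^2 + 48870217871110*t^3 in F_{56478415148887^4}^*.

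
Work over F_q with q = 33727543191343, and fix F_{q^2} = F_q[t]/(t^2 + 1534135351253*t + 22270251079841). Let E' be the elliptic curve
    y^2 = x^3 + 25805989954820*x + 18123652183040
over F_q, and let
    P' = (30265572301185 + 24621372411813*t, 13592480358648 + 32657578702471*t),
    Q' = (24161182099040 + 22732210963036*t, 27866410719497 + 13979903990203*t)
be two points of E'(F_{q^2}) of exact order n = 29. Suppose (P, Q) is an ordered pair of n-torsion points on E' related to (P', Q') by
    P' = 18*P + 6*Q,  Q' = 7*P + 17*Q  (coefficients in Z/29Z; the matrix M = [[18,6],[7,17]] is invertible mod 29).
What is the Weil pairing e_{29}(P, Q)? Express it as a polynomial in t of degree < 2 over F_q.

18534498642771 + 24379305880735*t

e_{29} is bilinear + alternating on E[29], so e_{29}(18*P + 6*Q, 7*P + 17*Q) = e_{29}(P,Q)^(18*17-6*7).
det(M) mod 29 = 3; its inverse in (Z/29)^* is 10 (check: 3*10 mod 29 = 1).
n = 29 = (11101)_2 (5 bits, wt 4); accumulate f_{29,P'}(Q'+S)/f_{29,P'}(S) along the 4-step ladder.
So e_{29}(P',Q') = 28281232485425 + 7036254409511*t.
Thus e_{29}(P,Q) = 18534498642771 + 24379305880735*t.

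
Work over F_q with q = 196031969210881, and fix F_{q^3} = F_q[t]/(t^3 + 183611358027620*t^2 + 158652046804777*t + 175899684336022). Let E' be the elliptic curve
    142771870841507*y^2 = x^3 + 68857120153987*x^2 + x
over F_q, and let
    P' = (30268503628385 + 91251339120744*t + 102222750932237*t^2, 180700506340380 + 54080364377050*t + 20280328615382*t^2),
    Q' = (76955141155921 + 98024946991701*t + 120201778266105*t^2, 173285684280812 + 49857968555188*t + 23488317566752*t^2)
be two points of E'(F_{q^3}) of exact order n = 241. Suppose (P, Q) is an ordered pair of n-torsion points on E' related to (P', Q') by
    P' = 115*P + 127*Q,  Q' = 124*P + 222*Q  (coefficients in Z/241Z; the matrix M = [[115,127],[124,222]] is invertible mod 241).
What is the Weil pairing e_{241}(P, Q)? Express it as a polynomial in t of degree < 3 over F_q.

146755885853430 + 76781815161108*t + 81494304857074*t^2

The 241-Weil pairing on E[241] over F_{196031969210881} is alternating-bilinear: e_{241}(P',Q') = e_{241}(P,Q)^det(M).
Inverting 142 mod 241: 185. Thus e_{241}(P,Q) = e(P',Q')^{185}.
Undo Montgomery via alpha=146186783463179, beta=61164374657442: (a',b')=(56718143654129,160101845911872) over F_{196031969210881}.
n = 241 = (11110001)_2 (8 bits, wt 5); accumulate f_{241,P'}(Q'+S)/f_{241,P'}(S) along the 7-step ladder.
Miller gives e_{241}(P',Q') = 56081297978204 + 42562259825841*t + 167380903376237*t^2 in F_{196031969210881^3}.
Hence e(P,Q) = 146755885853430 + 76781815161108*t + 81494304857074*t^2 in F_{196031969210881^3}^*.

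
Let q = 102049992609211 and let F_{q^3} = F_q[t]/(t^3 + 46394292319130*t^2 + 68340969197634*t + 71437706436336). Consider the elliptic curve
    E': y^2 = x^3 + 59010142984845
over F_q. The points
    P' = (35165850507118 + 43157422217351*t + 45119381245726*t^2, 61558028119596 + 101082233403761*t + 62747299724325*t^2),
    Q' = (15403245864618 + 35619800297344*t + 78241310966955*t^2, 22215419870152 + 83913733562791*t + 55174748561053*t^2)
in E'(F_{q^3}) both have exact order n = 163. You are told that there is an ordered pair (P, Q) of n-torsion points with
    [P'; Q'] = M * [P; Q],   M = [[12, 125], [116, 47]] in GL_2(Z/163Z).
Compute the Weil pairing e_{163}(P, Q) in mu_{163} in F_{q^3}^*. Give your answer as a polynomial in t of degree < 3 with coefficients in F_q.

85233023591340 + 95634767134560*t + 91549677184336*t^2

Under M = [[12,125],[116,47]] in GL_2(Z/163), e_{163}(P',Q') = e_{163}(P,Q)^(12*47-125*116 mod 163).
det(M) mod 163 = 82; its inverse in (Z/163)^* is 2 (check: 82*2 mod 163 = 1).
n = 163 = (10100011)_2 (8 bits, wt 4); accumulate f_{163,P'}(Q'+S)/f_{163,P'}(S) along the 7-step ladder.
The quotient is 62068813786958 + 4386970788133*t + 59323324163098*t^2.
Raise to 2: e(P,Q) = 85233023591340 + 95634767134560*t + 91549677184336*t^2 in mu_{163}.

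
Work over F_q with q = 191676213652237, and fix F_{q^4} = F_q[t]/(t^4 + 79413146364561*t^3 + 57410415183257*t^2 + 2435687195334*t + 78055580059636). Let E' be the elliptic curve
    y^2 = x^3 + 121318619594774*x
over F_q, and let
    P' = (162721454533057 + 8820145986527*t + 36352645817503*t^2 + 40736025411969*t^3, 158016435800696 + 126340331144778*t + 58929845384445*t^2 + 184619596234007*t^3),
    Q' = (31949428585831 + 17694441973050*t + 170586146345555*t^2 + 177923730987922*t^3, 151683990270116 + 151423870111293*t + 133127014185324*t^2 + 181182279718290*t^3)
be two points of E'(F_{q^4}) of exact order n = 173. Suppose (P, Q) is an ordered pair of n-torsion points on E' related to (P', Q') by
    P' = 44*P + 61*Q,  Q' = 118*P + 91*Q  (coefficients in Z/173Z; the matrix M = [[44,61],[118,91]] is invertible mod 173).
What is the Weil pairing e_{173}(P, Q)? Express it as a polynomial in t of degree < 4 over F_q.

e_{173}(aP+bQ,cP+dQ) = e_{173}(P,Q)^(ad-bc); with (a,b,c,d)=(44,61,118,91) this gives the det-173 law.
det M = 44*91 - 61*118 = -3194 = 93 (mod 173); 93^{-1} = 80 (mod 173).
8-bit Miller (10101101) on E'/F_{191676213652237} with a'=121318619594774, b'=0: accumulate tangent/chord ratios at Q'+S and P'+S'.
Result: e(P',Q') = 68216299928664 + 103666946650691*t + 107060923596168*t^2 + 104359735496138*t^3.
Thus e_{173}(P,Q) = 82794508917587 + 191148000178300*t + 171037577610939*t^2 + 124239885047946*t^3.

82794508917587 + 191148000178300*t + 171037577610939*t^2 + 124239885047946*t^3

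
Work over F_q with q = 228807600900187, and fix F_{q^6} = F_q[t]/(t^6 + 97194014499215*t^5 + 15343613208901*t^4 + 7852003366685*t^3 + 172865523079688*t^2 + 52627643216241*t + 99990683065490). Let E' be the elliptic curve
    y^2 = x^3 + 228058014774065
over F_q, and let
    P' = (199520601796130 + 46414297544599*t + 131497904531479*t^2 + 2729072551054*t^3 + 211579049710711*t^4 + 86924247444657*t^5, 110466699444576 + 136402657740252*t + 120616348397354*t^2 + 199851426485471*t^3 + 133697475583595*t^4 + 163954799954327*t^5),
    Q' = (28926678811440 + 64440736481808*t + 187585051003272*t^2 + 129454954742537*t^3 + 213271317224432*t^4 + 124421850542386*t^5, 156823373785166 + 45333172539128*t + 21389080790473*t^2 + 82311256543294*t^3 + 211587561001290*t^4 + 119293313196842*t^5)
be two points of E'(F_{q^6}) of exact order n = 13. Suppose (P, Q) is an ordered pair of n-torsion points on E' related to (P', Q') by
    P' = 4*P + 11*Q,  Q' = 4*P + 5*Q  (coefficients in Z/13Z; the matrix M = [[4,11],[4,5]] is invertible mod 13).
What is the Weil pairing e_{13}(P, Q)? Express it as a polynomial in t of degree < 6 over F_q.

e_{13} is bilinear + alternating on E[13], so e_{13}(4*P + 11*Q, 4*P + 5*Q) = e_{13}(P,Q)^(4*5-11*4).
Hence e(P,Q) = e(P',Q')^{7} where 7 = 2^{-1} mod 13.
n = 13 = (1101)_2 (4 bits, wt 3); accumulate f_{13,P'}(Q'+S)/f_{13,P'}(S) along the 3-step ladder.
Result: e(P',Q') = 122488761193427 + 223705025421867*t + 53434977014175*t^2 + 74029884302235*t^3 + 137906724107499*t^4 + 85026990681807*t^5.
Hence e(P,Q) = 12857322164042 + 73511356900384*t + 120248338250410*t^2 + 66664655958784*t^3 + 154590636366021*t^4 + 173629613480572*t^5 in F_{228807600900187^6}^*.

12857322164042 + 73511356900384*t + 120248338250410*t^2 + 66664655958784*t^3 + 154590636366021*t^4 + 173629613480572*t^5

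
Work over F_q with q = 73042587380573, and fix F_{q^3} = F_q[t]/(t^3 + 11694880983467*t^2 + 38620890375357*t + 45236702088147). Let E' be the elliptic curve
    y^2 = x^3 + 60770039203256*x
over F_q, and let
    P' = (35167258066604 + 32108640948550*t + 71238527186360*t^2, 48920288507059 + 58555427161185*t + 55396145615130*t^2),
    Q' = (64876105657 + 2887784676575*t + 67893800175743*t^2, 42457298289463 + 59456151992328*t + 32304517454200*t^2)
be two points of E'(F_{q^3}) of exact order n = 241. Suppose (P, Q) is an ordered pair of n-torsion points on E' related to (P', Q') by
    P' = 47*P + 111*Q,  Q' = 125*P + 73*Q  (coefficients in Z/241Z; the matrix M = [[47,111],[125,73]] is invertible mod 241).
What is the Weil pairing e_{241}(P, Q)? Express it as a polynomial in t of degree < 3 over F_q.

e_{241}(aP+bQ,cP+dQ) = e_{241}(P,Q)^(ad-bc); with (a,b,c,d)=(47,111,125,73) this gives the det-241 law.
Inverting 160 mod 241: 119. Thus e_{241}(P,Q) = e(P',Q')^{119}.
Run Miller on y^2=x^3+60770039203256*x over F_{73042587380573}: ladder 11110001 (8 bits); e = f_P(D_Q)/f_Q(D_P).
e_{241}(P',Q') = 8194611471791 + 20396514642519*t + 22280339394703*t^2.
(8194611471791 + 20396514642519*t + 22280339394703*t^2)^{119} mod (73042587380573,f) = 49161510121014 + 10662096333596*t + 63053916816700*t^2.

49161510121014 + 10662096333596*t + 63053916816700*t^2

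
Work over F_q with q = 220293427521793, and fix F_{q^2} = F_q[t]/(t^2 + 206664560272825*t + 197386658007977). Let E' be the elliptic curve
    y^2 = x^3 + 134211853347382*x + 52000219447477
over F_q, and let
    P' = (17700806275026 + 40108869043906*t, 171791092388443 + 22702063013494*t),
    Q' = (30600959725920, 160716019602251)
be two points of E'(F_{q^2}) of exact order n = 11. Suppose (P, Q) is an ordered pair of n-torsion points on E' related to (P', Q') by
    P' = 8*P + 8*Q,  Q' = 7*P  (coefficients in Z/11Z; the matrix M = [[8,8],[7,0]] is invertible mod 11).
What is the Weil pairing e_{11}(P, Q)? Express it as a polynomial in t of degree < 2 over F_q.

56186315056196 + 207234736033105*t

The 11-Weil pairing on E[11] over F_{220293427521793} is alternating-bilinear: e_{11}(P',Q') = e_{11}(P,Q)^det(M).
det(M) mod 11 = 10; its inverse in (Z/11)^* is 10 (check: 10*10 mod 11 = 1).
Double-and-add over 1011: 4-1 doublings, 3-1 additions; each step l_{T,T}/v_{2T} or l_{T,P'}/v at Q'+S for random S.
The quotient is 43376362494278 + 13058691488688*t.
e_{11}(P,Q) = (43376362494278 + 13058691488688*t)^{10} = 56186315056196 + 207234736033105*t.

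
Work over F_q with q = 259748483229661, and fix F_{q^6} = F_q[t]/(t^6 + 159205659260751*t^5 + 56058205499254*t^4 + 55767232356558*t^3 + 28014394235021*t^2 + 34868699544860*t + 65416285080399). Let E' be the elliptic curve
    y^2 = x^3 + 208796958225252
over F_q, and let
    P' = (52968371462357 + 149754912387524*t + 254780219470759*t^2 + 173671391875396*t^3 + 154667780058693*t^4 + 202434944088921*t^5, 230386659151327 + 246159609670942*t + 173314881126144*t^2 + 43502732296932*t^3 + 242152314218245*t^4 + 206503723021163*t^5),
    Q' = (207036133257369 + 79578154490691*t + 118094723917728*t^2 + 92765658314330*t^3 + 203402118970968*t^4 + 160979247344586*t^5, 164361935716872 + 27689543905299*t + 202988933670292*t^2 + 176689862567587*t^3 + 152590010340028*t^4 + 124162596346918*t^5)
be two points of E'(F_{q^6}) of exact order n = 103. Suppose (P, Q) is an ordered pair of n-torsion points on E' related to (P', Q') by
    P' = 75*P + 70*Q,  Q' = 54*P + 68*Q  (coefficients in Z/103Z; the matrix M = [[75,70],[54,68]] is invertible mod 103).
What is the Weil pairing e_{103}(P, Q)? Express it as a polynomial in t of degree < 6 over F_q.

249058470706568 + 190962385429880*t + 146231374173327*t^2 + 13255225605978*t^3 + 119182013333161*t^4 + 181955855647860*t^5

Alternating bilinearity on E[103] (values in mu_{103} in F_{259748483229661^6}) gives e(P',Q') = e(P,Q)^det(M).
Hence e(P,Q) = e(P',Q')^{65} where 65 = 84^{-1} mod 103.
Miller loop for e_{103} over F_{259748483229661^6}: bits of 103 = 1100111; 6 double steps + 4 add steps, l/v at each.
Miller gives e_{103}(P',Q') = 161077093197361 + 154637997706112*t + 244008353368614*t^2 + 44243998439387*t^3 + 129973414754532*t^4 + 126693306083961*t^5 in F_{259748483229661^6}.
Raise to 65: e(P,Q) = 249058470706568 + 190962385429880*t + 146231374173327*t^2 + 13255225605978*t^3 + 119182013333161*t^4 + 181955855647860*t^5 in mu_{103}.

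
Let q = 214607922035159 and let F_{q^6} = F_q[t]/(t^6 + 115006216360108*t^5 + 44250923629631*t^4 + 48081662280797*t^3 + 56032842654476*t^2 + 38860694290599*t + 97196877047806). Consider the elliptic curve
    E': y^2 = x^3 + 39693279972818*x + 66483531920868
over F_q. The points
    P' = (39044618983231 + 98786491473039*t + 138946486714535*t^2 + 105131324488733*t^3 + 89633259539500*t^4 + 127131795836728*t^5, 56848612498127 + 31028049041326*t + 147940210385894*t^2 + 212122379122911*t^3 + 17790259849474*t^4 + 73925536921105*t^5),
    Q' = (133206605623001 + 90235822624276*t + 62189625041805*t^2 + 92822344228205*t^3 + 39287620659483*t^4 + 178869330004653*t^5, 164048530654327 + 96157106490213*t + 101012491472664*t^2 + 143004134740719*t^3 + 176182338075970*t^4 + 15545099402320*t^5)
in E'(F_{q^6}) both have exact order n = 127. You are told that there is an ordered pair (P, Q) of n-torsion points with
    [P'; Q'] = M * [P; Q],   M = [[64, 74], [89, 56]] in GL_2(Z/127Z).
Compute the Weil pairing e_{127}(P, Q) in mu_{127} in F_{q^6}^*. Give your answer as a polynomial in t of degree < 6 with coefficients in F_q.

e_{127} is bilinear + alternating on E[127], so e_{127}(64*P + 74*Q, 89*P + 56*Q) = e_{127}(P,Q)^(64*56-74*89).
det(M) mod 127 = 46; its inverse in (Z/127)^* is 58 (check: 46*58 mod 127 = 1).
Build f_{127,P'} and f_{127,Q'} via the 7-bit ladder of 127=1111111_2; evaluate at shifted divisors; quotient in F_{214607922035159^6}.
e_{127}(P',Q') = 92755078070320 + 125735184419222*t + 106433253561277*t^2 + 198138993829271*t^3 + 60643681823807*t^4 + 107994937246310*t^5.
e_{127}(P,Q) = (92755078070320 + 125735184419222*t + 106433253561277*t^2 + 198138993829271*t^3 + 60643681823807*t^4 + 107994937246310*t^5)^{58} = 45878301048599 + 212980951845280*t + 199660002632791*t^2 + 191130515647207*t^3 + 67385706327146*t^4 + 154338635756655*t^5.

45878301048599 + 212980951845280*t + 199660002632791*t^2 + 191130515647207*t^3 + 67385706327146*t^4 + 154338635756655*t^5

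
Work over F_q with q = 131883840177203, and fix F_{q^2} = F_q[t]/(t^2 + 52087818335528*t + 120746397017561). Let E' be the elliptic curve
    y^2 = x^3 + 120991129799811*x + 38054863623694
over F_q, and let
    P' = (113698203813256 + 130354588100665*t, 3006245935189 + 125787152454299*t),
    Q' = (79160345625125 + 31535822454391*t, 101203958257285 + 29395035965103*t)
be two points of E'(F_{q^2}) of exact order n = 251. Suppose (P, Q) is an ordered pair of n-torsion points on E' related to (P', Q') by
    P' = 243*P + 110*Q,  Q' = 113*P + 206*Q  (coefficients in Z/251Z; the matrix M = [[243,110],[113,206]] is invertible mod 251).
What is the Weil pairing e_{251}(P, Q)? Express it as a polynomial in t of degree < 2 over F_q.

64972642918494 + 115185543483377*t

Since e_{251}(P,P)=e_{251}(Q,Q)=1 and e_{251}(Q,P)=e_{251}(P,Q)^{-1}, expanding e_{251}(243*P + 110*Q,113*P + 206*Q) leaves e(P,Q)^det(M).
det M = 243*206 - 110*113 = 37628 = 229 (mod 251); 229^{-1} = 57 (mod 251).
Run Miller on y^2=x^3+120991129799811*x+38054863623694 over F_{131883840177203}: ladder 11111011 (8 bits); e = f_P(D_Q)/f_Q(D_P).
f_P(D_Q)/f_Q(D_P) = 25321989307598 + 28548740498722*t.
e_{251}(P,Q) = (25321989307598 + 28548740498722*t)^{57} = 64972642918494 + 115185543483377*t.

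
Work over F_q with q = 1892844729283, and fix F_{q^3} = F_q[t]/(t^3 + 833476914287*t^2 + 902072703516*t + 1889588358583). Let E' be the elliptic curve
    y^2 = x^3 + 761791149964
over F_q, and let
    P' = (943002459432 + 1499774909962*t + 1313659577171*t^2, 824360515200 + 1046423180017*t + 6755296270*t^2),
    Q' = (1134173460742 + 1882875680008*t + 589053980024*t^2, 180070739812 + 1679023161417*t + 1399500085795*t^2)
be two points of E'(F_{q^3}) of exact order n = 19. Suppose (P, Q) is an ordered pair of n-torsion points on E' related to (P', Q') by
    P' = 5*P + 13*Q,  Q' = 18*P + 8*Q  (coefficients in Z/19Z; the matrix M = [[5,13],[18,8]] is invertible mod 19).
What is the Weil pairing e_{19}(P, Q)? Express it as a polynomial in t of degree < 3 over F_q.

e_{19} is bilinear + alternating on E[19], so e_{19}(5*P + 13*Q, 18*P + 8*Q) = e_{19}(P,Q)^(5*8-13*18).
5*8 - 13*18 = -194; reduced mod 19: det = 15, inverse 14.
Double-and-add over 10011: 5-1 doublings, 3-1 additions; each step l_{T,T}/v_{2T} or l_{T,P'}/v at Q'+S for random S.
Miller gives e_{19}(P',Q') = 1761904767070 + 900554533435*t + 787801721866*t^2 in F_{1892844729283^3}.
Hence e(P,Q) = 418954249456 + 757189941362*t + 1361239839030*t^2 in F_{1892844729283^3}^*.

418954249456 + 757189941362*t + 1361239839030*t^2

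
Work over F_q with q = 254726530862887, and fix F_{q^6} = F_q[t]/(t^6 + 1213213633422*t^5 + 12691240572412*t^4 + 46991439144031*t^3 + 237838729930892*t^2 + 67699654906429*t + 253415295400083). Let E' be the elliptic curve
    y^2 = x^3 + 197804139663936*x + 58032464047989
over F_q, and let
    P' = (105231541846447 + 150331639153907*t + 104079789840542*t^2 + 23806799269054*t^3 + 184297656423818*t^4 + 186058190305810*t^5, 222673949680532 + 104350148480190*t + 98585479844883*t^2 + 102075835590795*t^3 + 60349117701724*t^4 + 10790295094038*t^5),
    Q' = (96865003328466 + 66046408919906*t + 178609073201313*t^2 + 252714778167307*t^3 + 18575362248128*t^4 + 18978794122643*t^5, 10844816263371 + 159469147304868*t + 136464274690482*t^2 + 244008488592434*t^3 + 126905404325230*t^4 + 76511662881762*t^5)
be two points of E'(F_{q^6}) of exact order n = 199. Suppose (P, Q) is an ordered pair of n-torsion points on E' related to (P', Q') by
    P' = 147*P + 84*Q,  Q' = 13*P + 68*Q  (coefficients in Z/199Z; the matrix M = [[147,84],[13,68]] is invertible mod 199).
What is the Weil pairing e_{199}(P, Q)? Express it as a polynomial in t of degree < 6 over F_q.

227003958251864 + 81677357940592*t + 120949730845442*t^2 + 144699143477878*t^3 + 52164702165616*t^4 + 173304647360143*t^5

e_{199} is bilinear + alternating on E[199], so e_{199}(147*P + 84*Q, 13*P + 68*Q) = e_{199}(P,Q)^(147*68-84*13).
det M = 147*68 - 84*13 = 8904 = 148 (mod 199); 148^{-1} = 39 (mod 199).
n = 199 = (11000111)_2 (8 bits, wt 5); accumulate f_{199,P'}(Q'+S)/f_{199,P'}(S) along the 7-step ladder.
f_P(D_Q)/f_Q(D_P) = 250495791864288 + 83327011176630*t + 241435463397257*t^2 + 74018210023537*t^3 + 96914275893684*t^4 + 76680189005595*t^5.
Hence e(P,Q) = 227003958251864 + 81677357940592*t + 120949730845442*t^2 + 144699143477878*t^3 + 52164702165616*t^4 + 173304647360143*t^5 in F_{254726530862887^6}^*.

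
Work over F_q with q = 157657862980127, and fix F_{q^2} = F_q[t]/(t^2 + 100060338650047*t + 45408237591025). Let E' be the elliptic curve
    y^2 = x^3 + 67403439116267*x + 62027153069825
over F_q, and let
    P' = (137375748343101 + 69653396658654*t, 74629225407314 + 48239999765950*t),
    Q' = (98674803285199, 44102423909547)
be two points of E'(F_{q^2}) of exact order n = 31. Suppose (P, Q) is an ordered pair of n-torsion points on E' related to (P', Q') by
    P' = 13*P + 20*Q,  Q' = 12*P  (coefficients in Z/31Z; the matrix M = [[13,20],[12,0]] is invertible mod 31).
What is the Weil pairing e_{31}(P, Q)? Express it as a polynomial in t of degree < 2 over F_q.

Alternating bilinearity on E[31] (values in mu_{31} in F_{157657862980127^2}) gives e(P',Q') = e(P,Q)^det(M).
13*0 - 20*12 = -240; reduced mod 31: det = 8, inverse 4.
Run Miller on y^2=x^3+67403439116267*x+62027153069825 over F_{157657862980127}: ladder 11111 (5 bits); e = f_P(D_Q)/f_Q(D_P).
Result: e(P',Q') = 36587913839512 + 132654604248656*t.
(36587913839512 + 132654604248656*t)^{4} mod (157657862980127,f) = 130194401884262 + 103029070147505*t.

130194401884262 + 103029070147505*t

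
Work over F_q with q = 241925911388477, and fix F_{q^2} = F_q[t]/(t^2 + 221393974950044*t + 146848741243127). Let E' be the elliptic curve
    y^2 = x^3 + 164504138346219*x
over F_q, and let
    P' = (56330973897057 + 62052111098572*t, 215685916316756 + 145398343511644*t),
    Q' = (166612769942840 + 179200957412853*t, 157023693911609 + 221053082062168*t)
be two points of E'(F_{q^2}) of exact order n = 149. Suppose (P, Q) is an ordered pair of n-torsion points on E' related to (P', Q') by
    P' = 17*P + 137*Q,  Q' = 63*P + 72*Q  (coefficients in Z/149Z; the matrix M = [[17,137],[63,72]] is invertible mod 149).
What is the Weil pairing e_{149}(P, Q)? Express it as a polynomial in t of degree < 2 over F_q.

140446474411370 + 36211632842023*t

e_{149}(aP+bQ,cP+dQ) = e_{149}(P,Q)^(ad-bc); with (a,b,c,d)=(17,137,63,72) this gives the det-149 law.
det M = 17*72 - 137*63 = -7407 = 43 (mod 149); 43^{-1} = 52 (mod 149).
Double-and-add over 10010101: 8-1 doublings, 4-1 additions; each step l_{T,T}/v_{2T} or l_{T,P'}/v at Q'+S for random S.
e_{149}(P',Q') = 145606113494132 + 39447583906151*t.
Hence e(P,Q) = 140446474411370 + 36211632842023*t in F_{241925911388477^2}^*.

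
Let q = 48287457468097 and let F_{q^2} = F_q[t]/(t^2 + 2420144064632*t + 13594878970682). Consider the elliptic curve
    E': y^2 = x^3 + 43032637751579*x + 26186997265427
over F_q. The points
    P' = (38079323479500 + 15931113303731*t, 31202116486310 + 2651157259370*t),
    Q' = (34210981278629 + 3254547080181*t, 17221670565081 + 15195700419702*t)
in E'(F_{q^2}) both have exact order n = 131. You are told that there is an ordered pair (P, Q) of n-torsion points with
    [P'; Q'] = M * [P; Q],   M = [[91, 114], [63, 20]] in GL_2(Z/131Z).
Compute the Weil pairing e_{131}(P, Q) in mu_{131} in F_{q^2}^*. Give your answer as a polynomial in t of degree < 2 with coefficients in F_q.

24604524054669 + 10475856518735*t

Under M = [[91,114],[63,20]] in GL_2(Z/131), e_{131}(P',Q') = e_{131}(P,Q)^(91*20-114*63 mod 131).
Inverting 9 mod 131: 102. Thus e_{131}(P,Q) = e(P',Q')^{102}.
8-bit Miller (10000011) on E'/F_{48287457468097} with a'=43032637751579, b'=26186997265427: accumulate tangent/chord ratios at Q'+S and P'+S'.
Miller gives e_{131}(P',Q') = 19115251348585 + 40649804740472*t in F_{48287457468097^2}.
Hence e(P,Q) = 24604524054669 + 10475856518735*t in F_{48287457468097^2}^*.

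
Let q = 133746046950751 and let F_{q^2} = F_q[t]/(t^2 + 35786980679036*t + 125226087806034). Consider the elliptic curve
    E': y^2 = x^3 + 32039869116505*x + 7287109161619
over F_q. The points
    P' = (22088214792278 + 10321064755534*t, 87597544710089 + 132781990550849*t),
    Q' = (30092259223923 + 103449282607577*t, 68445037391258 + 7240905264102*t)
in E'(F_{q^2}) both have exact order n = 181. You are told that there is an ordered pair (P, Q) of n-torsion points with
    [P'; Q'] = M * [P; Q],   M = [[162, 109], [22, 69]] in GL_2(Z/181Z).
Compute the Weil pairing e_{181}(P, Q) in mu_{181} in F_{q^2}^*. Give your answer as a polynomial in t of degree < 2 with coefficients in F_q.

121952013752256 + 108263434183582*t

Under M = [[162,109],[22,69]] in GL_2(Z/181), e_{181}(P',Q') = e_{181}(P,Q)^(162*69-109*22 mod 181).
Inverting 92 mod 181: 61. Thus e_{181}(P,Q) = e(P',Q')^{61}.
Double-and-add over 10110101: 8-1 doublings, 5-1 additions; each step l_{T,T}/v_{2T} or l_{T,P'}/v at Q'+S for random S.
The quotient is 129393953558474 + 97682459757772*t.
(129393953558474 + 97682459757772*t)^{61} mod (133746046950751,f) = 121952013752256 + 108263434183582*t.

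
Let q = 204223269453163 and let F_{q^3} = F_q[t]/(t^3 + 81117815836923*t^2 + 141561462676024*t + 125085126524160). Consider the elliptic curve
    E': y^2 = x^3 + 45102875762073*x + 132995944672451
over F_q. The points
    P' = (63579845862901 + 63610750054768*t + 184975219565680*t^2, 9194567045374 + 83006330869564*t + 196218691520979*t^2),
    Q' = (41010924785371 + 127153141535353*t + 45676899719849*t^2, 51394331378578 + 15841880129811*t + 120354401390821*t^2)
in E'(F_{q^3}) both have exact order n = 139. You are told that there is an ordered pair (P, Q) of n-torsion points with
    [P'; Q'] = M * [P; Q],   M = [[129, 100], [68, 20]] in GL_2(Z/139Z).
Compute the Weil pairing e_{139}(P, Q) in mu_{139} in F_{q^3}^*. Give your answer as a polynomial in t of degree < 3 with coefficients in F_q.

Since e_{139}(P,P)=e_{139}(Q,Q)=1 and e_{139}(Q,P)=e_{139}(P,Q)^{-1}, expanding e_{139}(129*P + 100*Q,68*P + 20*Q) leaves e(P,Q)^det(M).
det(M) mod 139 = 89; its inverse in (Z/139)^* is 25 (check: 89*25 mod 139 = 1).
Miller loop for e_{139} over F_{204223269453163^3}: bits of 139 = 10001011; 7 double steps + 3 add steps, l/v at each.
f_P(D_Q)/f_Q(D_P) = 37217136439992 + 123974830833485*t + 63751087040173*t^2.
Raise to 25: e(P,Q) = 54694049141555 + 45646786706661*t + 7909361438732*t^2 in mu_{139}.

54694049141555 + 45646786706661*t + 7909361438732*t^2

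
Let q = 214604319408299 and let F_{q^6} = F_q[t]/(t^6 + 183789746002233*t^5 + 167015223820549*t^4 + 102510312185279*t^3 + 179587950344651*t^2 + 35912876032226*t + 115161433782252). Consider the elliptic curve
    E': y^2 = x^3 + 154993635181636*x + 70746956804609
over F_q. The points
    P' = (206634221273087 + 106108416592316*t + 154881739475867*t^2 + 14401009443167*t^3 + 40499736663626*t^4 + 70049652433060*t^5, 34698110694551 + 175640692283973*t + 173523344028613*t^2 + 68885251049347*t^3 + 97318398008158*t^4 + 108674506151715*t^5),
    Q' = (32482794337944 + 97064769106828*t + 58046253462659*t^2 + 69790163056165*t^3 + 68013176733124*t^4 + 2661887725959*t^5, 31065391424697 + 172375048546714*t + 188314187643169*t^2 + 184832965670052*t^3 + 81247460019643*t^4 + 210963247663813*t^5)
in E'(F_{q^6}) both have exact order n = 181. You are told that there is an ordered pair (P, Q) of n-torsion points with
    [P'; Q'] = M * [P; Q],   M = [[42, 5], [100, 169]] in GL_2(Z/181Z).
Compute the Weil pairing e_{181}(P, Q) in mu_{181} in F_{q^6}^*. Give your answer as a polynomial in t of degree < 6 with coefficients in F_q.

49470790329539 + 8444771717827*t + 52553362398669*t^2 + 147739995596790*t^3 + 96104417149338*t^4 + 1857973029223*t^5

e_{181}(aP+bQ,cP+dQ) = e_{181}(P,Q)^(ad-bc); with (a,b,c,d)=(42,5,100,169) this gives the det-181 law.
Hence e(P,Q) = e(P',Q')^{117} where 117 = 82^{-1} mod 181.
n = 181 = (10110101)_2 (8 bits, wt 5); accumulate f_{181,P'}(Q'+S)/f_{181,P'}(S) along the 7-step ladder.
e_{181}(P',Q') = 163171871945333 + 3113971627005*t + 48085937289962*t^2 + 48779043502942*t^3 + 113227324679308*t^4 + 108503481840457*t^5.
e_{181}(P,Q) = (163171871945333 + 3113971627005*t + 48085937289962*t^2 + 48779043502942*t^3 + 113227324679308*t^4 + 108503481840457*t^5)^{117} = 49470790329539 + 8444771717827*t + 52553362398669*t^2 + 147739995596790*t^3 + 96104417149338*t^4 + 1857973029223*t^5.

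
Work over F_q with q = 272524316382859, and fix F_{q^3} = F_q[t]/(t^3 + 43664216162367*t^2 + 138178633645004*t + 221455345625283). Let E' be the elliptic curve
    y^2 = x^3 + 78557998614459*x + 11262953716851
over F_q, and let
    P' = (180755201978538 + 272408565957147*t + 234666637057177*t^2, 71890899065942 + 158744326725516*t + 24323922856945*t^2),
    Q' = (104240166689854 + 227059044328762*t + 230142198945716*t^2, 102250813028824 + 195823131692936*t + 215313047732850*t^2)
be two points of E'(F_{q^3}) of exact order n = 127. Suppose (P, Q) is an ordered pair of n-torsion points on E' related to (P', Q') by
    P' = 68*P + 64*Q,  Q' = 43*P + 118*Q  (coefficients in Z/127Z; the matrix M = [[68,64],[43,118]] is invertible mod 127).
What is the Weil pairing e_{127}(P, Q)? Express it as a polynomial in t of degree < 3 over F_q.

89770505249249 + 248710940223709*t + 94542068246580*t^2

Alternating bilinearity on E[127] (values in mu_{127} in F_{272524316382859^3}) gives e(P',Q') = e(P,Q)^det(M).
det M = 68*118 - 64*43 = 5272 = 65 (mod 127); 65^{-1} = 43 (mod 127).
Run Miller on y^2=x^3+78557998614459*x+11262953716851 over F_{272524316382859}: ladder 1111111 (7 bits); e = f_P(D_Q)/f_Q(D_P).
e_{127}(P',Q') = 105431800823300 + 224083122706807*t + 155967578761759*t^2.
Hence e(P,Q) = 89770505249249 + 248710940223709*t + 94542068246580*t^2 in F_{272524316382859^3}^*.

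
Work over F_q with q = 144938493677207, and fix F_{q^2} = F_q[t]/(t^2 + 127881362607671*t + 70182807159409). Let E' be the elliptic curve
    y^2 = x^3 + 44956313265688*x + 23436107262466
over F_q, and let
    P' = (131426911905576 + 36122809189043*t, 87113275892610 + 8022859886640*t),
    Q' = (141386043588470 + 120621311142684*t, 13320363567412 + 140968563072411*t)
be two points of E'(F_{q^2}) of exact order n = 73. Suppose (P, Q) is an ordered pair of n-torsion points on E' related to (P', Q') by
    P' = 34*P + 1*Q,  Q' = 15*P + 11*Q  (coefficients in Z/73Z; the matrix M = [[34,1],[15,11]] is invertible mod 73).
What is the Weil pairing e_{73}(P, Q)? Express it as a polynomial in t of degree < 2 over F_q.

109298583124561 + 63875493857105*t

The 73-Weil pairing on E[73] over F_{144938493677207} is alternating-bilinear: e_{73}(P',Q') = e_{73}(P,Q)^det(M).
Inverting 67 mod 73: 12. Thus e_{73}(P,Q) = e(P',Q')^{12}.
Build f_{73,P'} and f_{73,Q'} via the 7-bit ladder of 73=1001001_2; evaluate at shifted divisors; quotient in F_{144938493677207^2}.
So e_{73}(P',Q') = 11762294840315 + 14167587156652*t.
e_{73}(P,Q) = (11762294840315 + 14167587156652*t)^{12} = 109298583124561 + 63875493857105*t.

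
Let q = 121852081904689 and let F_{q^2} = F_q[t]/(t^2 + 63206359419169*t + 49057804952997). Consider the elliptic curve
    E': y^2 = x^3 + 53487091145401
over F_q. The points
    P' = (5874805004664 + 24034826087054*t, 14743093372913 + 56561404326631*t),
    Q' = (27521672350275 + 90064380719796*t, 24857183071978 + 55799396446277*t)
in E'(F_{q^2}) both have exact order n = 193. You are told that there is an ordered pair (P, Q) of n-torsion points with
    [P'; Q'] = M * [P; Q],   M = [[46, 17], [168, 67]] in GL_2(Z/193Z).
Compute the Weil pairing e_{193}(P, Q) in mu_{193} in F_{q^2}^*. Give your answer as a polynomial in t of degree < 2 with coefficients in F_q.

60360079797774 + 85006409619521*t

e_{193} is bilinear + alternating on E[193], so e_{193}(46*P + 17*Q, 168*P + 67*Q) = e_{193}(P,Q)^(46*67-17*168).
Inverting 33 mod 193: 117. Thus e_{193}(P,Q) = e(P',Q')^{117}.
n = 193 = (11000001)_2 (8 bits, wt 3); accumulate f_{193,P'}(Q'+S)/f_{193,P'}(S) along the 7-step ladder.
Result: e(P',Q') = 7364712592431 + 4974290694526*t.
Finally e_{193}(P,Q) = 60360079797774 + 85006409619521*t.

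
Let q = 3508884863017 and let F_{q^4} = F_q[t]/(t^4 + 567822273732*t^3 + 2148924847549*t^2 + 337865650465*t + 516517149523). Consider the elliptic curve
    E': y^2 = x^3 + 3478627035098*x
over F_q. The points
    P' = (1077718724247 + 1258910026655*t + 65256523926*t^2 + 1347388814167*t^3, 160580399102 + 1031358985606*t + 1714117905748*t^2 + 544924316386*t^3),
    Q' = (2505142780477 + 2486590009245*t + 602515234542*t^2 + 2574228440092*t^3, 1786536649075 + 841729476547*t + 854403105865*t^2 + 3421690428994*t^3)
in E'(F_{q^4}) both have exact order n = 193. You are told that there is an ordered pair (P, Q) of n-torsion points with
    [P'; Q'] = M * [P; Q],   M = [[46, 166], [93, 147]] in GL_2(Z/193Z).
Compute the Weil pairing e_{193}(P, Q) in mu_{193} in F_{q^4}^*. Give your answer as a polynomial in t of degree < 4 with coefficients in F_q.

2558519208486 + 107781229211*t + 2613919166012*t^2 + 1796834497258*t^3

e_{193} is bilinear + alternating on E[193], so e_{193}(46*P + 166*Q, 93*P + 147*Q) = e_{193}(P,Q)^(46*147-166*93).
So e_{193}(P,Q) = e_{193}(P',Q')^{43}, since 9*43 = 1 mod 193.
n = 193 = (11000001)_2 (8 bits, wt 3); accumulate f_{193,P'}(Q'+S)/f_{193,P'}(S) along the 7-step ladder.
The quotient is 1228406731899 + 607689615402*t + 238733891532*t^2 + 2541035773705*t^3.
Finally e_{193}(P,Q) = 2558519208486 + 107781229211*t + 2613919166012*t^2 + 1796834497258*t^3.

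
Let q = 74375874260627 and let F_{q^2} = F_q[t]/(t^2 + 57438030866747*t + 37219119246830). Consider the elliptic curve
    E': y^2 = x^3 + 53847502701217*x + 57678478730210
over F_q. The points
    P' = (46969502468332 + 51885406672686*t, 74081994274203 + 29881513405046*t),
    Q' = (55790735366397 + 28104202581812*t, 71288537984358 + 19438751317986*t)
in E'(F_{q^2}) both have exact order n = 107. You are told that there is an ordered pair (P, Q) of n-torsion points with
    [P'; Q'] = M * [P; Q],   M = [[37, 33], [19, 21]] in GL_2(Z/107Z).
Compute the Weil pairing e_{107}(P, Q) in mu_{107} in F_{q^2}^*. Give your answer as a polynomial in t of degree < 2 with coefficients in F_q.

62371302705633 + 34896973232392*t

Since e_{107}(P,P)=e_{107}(Q,Q)=1 and e_{107}(Q,P)=e_{107}(P,Q)^{-1}, expanding e_{107}(37*P + 33*Q,19*P + 21*Q) leaves e(P,Q)^det(M).
det M = 37*21 - 33*19 = 150 = 43 (mod 107); 43^{-1} = 5 (mod 107).
7-bit Miller (1101011) on E'/F_{74375874260627} with a'=53847502701217, b'=57678478730210: accumulate tangent/chord ratios at Q'+S and P'+S'.
Miller gives e_{107}(P',Q') = 16526591031034 + 61756107076040*t in F_{74375874260627^2}.
(16526591031034 + 61756107076040*t)^{5} mod (74375874260627,f) = 62371302705633 + 34896973232392*t.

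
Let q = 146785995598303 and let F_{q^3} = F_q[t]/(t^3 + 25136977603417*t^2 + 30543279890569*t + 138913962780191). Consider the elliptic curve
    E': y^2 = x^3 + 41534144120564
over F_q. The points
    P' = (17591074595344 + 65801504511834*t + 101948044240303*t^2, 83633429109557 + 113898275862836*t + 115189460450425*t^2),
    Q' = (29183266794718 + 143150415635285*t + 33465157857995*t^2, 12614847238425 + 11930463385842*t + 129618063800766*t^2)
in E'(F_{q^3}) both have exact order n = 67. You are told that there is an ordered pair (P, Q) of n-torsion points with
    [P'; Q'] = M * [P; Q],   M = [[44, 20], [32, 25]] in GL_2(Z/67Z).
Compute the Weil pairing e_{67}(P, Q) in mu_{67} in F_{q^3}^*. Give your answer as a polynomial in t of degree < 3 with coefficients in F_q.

e_{67} is bilinear + alternating on E[67], so e_{67}(44*P + 20*Q, 32*P + 25*Q) = e_{67}(P,Q)^(44*25-20*32).
44*25 - 20*32 = 460; reduced mod 67: det = 58, inverse 52.
7-bit Miller (1000011) on E'/F_{146785995598303} with a'=0, b'=41534144120564: accumulate tangent/chord ratios at Q'+S and P'+S'.
So e_{67}(P',Q') = 53338771282694 + 37007271690306*t + 2865464342093*t^2.
(53338771282694 + 37007271690306*t + 2865464342093*t^2)^{52} mod (146785995598303,f) = 140488676096872 + 55307465143648*t + 42476405898400*t^2.

140488676096872 + 55307465143648*t + 42476405898400*t^2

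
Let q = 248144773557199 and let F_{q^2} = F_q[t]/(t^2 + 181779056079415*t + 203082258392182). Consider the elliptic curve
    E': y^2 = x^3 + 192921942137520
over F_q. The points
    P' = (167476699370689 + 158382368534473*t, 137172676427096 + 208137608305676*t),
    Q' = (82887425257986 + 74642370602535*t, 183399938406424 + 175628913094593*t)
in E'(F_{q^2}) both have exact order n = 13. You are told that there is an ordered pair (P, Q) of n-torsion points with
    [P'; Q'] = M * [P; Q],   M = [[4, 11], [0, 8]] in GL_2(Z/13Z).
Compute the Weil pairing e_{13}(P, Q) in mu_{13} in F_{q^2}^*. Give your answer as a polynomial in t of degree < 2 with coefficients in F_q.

Under M = [[4,11],[0,8]] in GL_2(Z/13), e_{13}(P',Q') = e_{13}(P,Q)^(4*8-11*0 mod 13).
det M = 4*8 - 11*0 = 32 = 6 (mod 13); 6^{-1} = 11 (mod 13).
n = 13 = (1101)_2 (4 bits, wt 3); accumulate f_{13,P'}(Q'+S)/f_{13,P'}(S) along the 3-step ladder.
Result: e(P',Q') = 121226154709089 + 96936087412797*t.
e_{13}(P,Q) = (121226154709089 + 96936087412797*t)^{11} = 183462356431143 + 209060453915232*t.

183462356431143 + 209060453915232*t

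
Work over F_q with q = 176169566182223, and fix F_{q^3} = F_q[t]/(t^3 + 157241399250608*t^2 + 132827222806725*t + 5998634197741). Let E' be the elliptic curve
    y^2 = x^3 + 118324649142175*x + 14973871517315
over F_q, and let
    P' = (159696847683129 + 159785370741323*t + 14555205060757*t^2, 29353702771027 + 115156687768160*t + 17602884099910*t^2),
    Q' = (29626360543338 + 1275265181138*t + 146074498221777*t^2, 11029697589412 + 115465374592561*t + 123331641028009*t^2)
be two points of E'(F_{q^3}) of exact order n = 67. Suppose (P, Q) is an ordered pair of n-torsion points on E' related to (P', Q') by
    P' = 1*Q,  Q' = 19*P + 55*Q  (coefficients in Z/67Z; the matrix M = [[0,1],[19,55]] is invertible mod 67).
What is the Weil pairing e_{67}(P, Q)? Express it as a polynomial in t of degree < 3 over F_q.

30376340028280 + 25759098735273*t + 124274247804096*t^2

Alternating bilinearity on E[67] (values in mu_{67} in F_{176169566182223^3}) gives e(P',Q') = e(P,Q)^det(M).
det M = 0*55 - 1*19 = -19 = 48 (mod 67); 48^{-1} = 7 (mod 67).
Miller loop for e_{67} over F_{176169566182223^3}: bits of 67 = 1000011; 6 double steps + 2 add steps, l/v at each.
So e_{67}(P',Q') = 143600446595470 + 46026648116782*t + 153776098625301*t^2.
Hence e(P,Q) = 30376340028280 + 25759098735273*t + 124274247804096*t^2 in F_{176169566182223^3}^*.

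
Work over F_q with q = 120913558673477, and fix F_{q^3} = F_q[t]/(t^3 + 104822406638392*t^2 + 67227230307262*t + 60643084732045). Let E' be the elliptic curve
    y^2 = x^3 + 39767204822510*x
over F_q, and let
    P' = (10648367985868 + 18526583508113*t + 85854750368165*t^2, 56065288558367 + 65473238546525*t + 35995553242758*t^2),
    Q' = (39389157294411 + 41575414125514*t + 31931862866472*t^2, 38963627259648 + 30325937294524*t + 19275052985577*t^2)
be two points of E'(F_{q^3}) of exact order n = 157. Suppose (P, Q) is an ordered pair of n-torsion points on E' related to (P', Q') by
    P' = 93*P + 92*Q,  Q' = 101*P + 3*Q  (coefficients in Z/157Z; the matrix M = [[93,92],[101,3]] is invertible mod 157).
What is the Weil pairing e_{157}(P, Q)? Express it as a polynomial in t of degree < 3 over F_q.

115880035961330 + 77507803347802*t + 66858660391714*t^2

e_{157}(aP+bQ,cP+dQ) = e_{157}(P,Q)^(ad-bc); with (a,b,c,d)=(93,92,101,3) this gives the det-157 law.
det M = 93*3 - 92*101 = -9013 = 93 (mod 157); 93^{-1} = 130 (mod 157).
Miller loop for e_{157} over F_{120913558673477^3}: bits of 157 = 10011101; 7 double steps + 4 add steps, l/v at each.
e_{157}(P',Q') = 79002060861969 + 62535176001252*t + 21457264339089*t^2.
Finally e_{157}(P,Q) = 115880035961330 + 77507803347802*t + 66858660391714*t^2.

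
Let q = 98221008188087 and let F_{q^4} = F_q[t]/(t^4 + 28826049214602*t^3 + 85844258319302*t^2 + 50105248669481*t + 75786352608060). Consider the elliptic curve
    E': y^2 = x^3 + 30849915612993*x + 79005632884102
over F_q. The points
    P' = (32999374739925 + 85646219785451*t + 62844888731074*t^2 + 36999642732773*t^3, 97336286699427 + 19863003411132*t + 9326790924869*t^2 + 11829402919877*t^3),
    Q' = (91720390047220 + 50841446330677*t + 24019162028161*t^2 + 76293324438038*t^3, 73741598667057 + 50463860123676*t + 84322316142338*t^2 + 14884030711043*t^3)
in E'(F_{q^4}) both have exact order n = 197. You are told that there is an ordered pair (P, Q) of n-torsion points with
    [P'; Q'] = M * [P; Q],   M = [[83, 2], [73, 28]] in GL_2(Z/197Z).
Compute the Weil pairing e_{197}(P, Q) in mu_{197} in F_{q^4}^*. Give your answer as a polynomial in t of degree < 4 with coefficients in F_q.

The 197-Weil pairing on E[197] over F_{98221008188087} is alternating-bilinear: e_{197}(P',Q') = e_{197}(P,Q)^det(M).
Inverting 11 mod 197: 18. Thus e_{197}(P,Q) = e(P',Q')^{18}.
Build f_{197,P'} and f_{197,Q'} via the 8-bit ladder of 197=11000101_2; evaluate at shifted divisors; quotient in F_{98221008188087^4}.
e_{197}(P',Q') = 46982861179909 + 32545570513514*t + 32151340621301*t^2 + 61933662430361*t^3.
Hence e(P,Q) = 67632517750966 + 70625888117136*t + 48439990567997*t^2 + 28474755884810*t^3 in F_{98221008188087^4}^*.

67632517750966 + 70625888117136*t + 48439990567997*t^2 + 28474755884810*t^3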